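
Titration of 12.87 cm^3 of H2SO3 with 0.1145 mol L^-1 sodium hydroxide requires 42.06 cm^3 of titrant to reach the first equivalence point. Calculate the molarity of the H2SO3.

0.374 M

n(NaOH) = 0.1145 x 0.04206 = 0.004816 mol.
At the first equivalence point, 1 mol OH^- react per mol H2SO3, so n(H2SO3) = 0.004816 / 1 = 0.004816 mol.
[H2SO3] = 0.004816 / 0.01287 L = 0.374 M.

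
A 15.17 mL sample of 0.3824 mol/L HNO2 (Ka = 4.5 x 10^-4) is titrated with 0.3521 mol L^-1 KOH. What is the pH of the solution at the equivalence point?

n(HNO2) = 0.3824 x 0.01517 = 0.005801 mol; V(KOH) at equivalence = 0.005801/0.3521 = 0.01648 L.
At equivalence all the acid is converted to NO2-; total volume = 0.01517 + 0.01648 = 0.03165 L, so [NO2-] = 0.005801/0.03165 = 0.1833 M.
Kb = Kw/Ka = 1.0e-14 / 4.5 x 10^-4 = 2.22e-11.
[OH^-] = sqrt(Kb x [NO2-]) = sqrt(2.22e-11 x 0.1833) = 2.02e-6 M.
pOH = 5.70, so pH = 14.00 - 5.70 = 8.30.

8.30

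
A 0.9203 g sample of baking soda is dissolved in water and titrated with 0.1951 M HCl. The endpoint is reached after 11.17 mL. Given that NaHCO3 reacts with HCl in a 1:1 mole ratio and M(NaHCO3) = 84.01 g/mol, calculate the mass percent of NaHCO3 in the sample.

n(HCl) = 0.1951 x 0.01117 = 0.002179 mol.
n(NaHCO3) = 0.002179 / 1 = 0.002179 mol.
mass of NaHCO3 = 0.002179 x 84.01 = 0.1831 g.
% purity = 0.1831 / 0.9203 x 100 = 19.9%.

19.9%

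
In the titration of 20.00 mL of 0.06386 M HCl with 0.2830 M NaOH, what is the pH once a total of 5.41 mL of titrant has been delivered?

12.00

n(acid) = 0.06386 x 0.02000 = 0.001277 mol; n(NaOH) added = 0.2830 x 0.005410 = 0.001531 mol.
Base is in excess by 0.001531 - 0.001277 = 0.0002538 mol in a total volume of 0.02541 L.
[OH^-] = 0.0002538/0.02541 = 0.009989 M, so pOH = 2.00 and pH = 14.00 - 2.00 = 12.00.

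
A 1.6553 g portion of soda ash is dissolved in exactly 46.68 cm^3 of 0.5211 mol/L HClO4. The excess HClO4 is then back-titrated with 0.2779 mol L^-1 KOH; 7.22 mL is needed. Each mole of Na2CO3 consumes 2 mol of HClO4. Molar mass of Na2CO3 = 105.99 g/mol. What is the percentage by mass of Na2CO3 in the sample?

Total n(HClO4) added = 0.5211 x 0.04668 = 0.02432 mol.
n(KOH) used = 0.2779 x 0.007220 = 0.002006 mol, which equals the excess n(HClO4).
So n(HClO4) consumed by the sample = 0.02432 - 0.002006 = 0.02232 mol.
n(Na2CO3) = 0.02232 / 2 = 0.01116 mol.
mass Na2CO3 = 0.01116 x 105.99 = 1.183 g, so %Na2CO3 = 1.183/1.6553 x 100 = 71.5%.

71.5%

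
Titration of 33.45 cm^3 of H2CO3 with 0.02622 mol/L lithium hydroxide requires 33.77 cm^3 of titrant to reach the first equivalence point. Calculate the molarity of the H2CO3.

0.0265 M

n(LiOH) = 0.02622 x 0.03377 = 0.0008854 mol.
At the first equivalence point, 1 mol OH^- react per mol H2CO3, so n(H2CO3) = 0.0008854 / 1 = 0.0008854 mol.
[H2CO3] = 0.0008854 / 0.03345 L = 0.0265 M.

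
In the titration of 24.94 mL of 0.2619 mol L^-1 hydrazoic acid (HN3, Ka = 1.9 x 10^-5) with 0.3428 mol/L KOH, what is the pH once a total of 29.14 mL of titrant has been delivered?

n(acid) = 0.2619 x 0.02494 = 0.006532 mol; n(KOH) added = 0.3428 x 0.02914 = 0.009989 mol.
Base is in excess by 0.009989 - 0.006532 = 0.003457 mol in a total volume of 0.05408 L.
[OH^-] = 0.003457/0.05408 = 0.06393 M, so pOH = 1.19 and pH = 14.00 - 1.19 = 12.81.

12.81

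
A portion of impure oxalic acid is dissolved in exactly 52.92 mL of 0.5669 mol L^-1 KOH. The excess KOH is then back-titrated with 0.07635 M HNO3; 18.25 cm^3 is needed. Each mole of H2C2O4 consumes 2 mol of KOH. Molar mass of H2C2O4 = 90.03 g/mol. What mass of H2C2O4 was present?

1.29 g

Total n(KOH) added = 0.5669 x 0.05292 = 0.03000 mol.
n(HNO3) used = 0.07635 x 0.01825 = 0.001393 mol, which equals the excess n(KOH).
So n(KOH) consumed by the sample = 0.03000 - 0.001393 = 0.02861 mol.
n(H2C2O4) = 0.02861 / 2 = 0.01430 mol.
mass = 0.01430 mol x 90.03 g/mol = 1.29 g.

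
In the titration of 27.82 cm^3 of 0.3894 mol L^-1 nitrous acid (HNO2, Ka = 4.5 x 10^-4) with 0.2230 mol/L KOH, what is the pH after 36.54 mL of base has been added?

3.83

Initial n(HNO2) = 0.3894 x 0.02782 = 0.01083 mol.
n(KOH) added = 0.2230 x 0.03654 = 0.008148 mol, converting that many moles of HNO2 to NO2-.
Remaining n(HNO2) = 0.002685 mol; n(NO2-) = 0.008148 mol.
By Henderson-Hasselbalch, pH = pKa + log([A^-]/[HA]) = 3.35 + log(0.008148/0.002685) = 3.35 + (+0.48) = 3.83.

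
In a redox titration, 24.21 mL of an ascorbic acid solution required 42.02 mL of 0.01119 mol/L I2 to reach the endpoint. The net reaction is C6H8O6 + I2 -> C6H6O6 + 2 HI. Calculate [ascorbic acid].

n(I2) = 0.01119 x 0.04202 = 0.0004702 mol.
From the balanced equation, 1 mol I2 reacts with 1 mol ascorbic acid, so n(ascorbic acid) = 0.0004702 x 1/1 = 0.0004702 mol.
[ascorbic acid] = 0.0004702 / 0.02421 L = 0.0194 M.

0.0194 M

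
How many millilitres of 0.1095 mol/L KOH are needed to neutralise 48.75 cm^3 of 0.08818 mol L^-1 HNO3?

39.3 mL

n(HNO3) = 0.08818 mol/L x 0.04875 L = 0.004299 mol.
At equivalence n(KOH) = n(HNO3) = 0.004299 mol.
V(KOH) = 0.004299 / 0.1095 = 0.03926 L = 39.3 mL.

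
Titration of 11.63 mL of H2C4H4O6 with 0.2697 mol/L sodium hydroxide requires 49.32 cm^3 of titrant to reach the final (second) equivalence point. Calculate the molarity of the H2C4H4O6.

n(NaOH) = 0.2697 x 0.04932 = 0.01330 mol.
At the final (second) equivalence point, 2 mol OH^- react per mol H2C4H4O6, so n(H2C4H4O6) = 0.01330 / 2 = 0.006651 mol.
[H2C4H4O6] = 0.006651 / 0.01163 L = 0.572 M.

0.572 M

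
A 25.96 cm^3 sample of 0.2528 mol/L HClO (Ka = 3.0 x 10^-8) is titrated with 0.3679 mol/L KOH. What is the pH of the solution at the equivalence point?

10.35

n(HClO) = 0.2528 x 0.02596 = 0.006563 mol; V(KOH) at equivalence = 0.006563/0.3679 = 0.01784 L.
At equivalence all the acid is converted to ClO-; total volume = 0.02596 + 0.01784 = 0.04380 L, so [ClO-] = 0.006563/0.04380 = 0.1498 M.
Kb = Kw/Ka = 1.0e-14 / 3.0 x 10^-8 = 3.33e-7.
[OH^-] = sqrt(Kb x [ClO-]) = sqrt(3.33e-7 x 0.1498) = 0.000223 M.
pOH = 3.65, so pH = 14.00 - 3.65 = 10.35.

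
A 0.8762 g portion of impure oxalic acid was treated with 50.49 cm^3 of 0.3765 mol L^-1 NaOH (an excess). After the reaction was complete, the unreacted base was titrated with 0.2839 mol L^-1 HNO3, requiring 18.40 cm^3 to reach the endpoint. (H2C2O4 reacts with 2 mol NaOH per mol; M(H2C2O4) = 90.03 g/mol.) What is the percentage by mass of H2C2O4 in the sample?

Total n(NaOH) added = 0.3765 x 0.05049 = 0.01901 mol.
n(HNO3) used = 0.2839 x 0.01840 = 0.005224 mol, which equals the excess n(NaOH).
So n(NaOH) consumed by the sample = 0.01901 - 0.005224 = 0.01379 mol.
n(H2C2O4) = 0.01379 / 2 = 0.006893 mol.
mass H2C2O4 = 0.006893 x 90.03 = 0.6206 g, so %H2C2O4 = 0.6206/0.8762 x 100 = 70.8%.

70.8%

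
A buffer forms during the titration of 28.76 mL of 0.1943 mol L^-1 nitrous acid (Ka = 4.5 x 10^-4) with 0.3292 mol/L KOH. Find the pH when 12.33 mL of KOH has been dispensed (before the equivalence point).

3.77

Initial n(HNO2) = 0.1943 x 0.02876 = 0.005588 mol.
n(KOH) added = 0.3292 x 0.01233 = 0.004059 mol, converting that many moles of HNO2 to NO2-.
Remaining n(HNO2) = 0.001529 mol; n(NO2-) = 0.004059 mol.
By Henderson-Hasselbalch, pH = pKa + log([A^-]/[HA]) = 3.35 + log(0.004059/0.001529) = 3.35 + (+0.42) = 3.77.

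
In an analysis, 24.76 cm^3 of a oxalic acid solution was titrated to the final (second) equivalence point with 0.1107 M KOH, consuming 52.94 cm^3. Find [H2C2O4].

n(KOH) = 0.1107 x 0.05294 = 0.005860 mol.
At the final (second) equivalence point, 2 mol OH^- react per mol H2C2O4, so n(H2C2O4) = 0.005860 / 2 = 0.002930 mol.
[H2C2O4] = 0.002930 / 0.02476 L = 0.118 M.

0.118 M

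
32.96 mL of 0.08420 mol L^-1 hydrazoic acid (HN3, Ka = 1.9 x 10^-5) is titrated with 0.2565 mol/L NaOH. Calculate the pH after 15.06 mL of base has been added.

n(acid) = 0.08420 x 0.03296 = 0.002775 mol; n(NaOH) added = 0.2565 x 0.01506 = 0.003863 mol.
Base is in excess by 0.003863 - 0.002775 = 0.001088 mol in a total volume of 0.04802 L.
[OH^-] = 0.001088/0.04802 = 0.02265 M, so pOH = 1.64 and pH = 14.00 - 1.64 = 12.36.

12.36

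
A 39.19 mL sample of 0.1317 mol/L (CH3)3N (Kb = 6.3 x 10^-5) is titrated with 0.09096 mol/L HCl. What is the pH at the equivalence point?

5.53

n((CH3)3N) = 0.1317 x 0.03919 = 0.005161 mol; V(HCl) at equivalence = 0.005161/0.09096 = 0.05674 L.
At equivalence the base is fully converted to (CH3)3NH+; total volume = 0.09593 L, so [(CH3)3NH+] = 0.005161/0.09593 = 0.05380 M.
Ka((CH3)3NH+) = Kw/Kb = 1.0e-14 / 6.3 x 10^-5 = 1.59e-10.
[H^+] = sqrt(Ka x [(CH3)3NH+]) = sqrt(1.59e-10 x 0.05380) = 2.92e-6 M.
pH = -log(2.92e-6) = 5.53.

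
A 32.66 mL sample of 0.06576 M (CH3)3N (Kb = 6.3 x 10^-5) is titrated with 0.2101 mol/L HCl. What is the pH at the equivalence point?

n((CH3)3N) = 0.06576 x 0.03266 = 0.002148 mol; V(HCl) at equivalence = 0.002148/0.2101 = 0.01022 L.
At equivalence the base is fully converted to (CH3)3NH+; total volume = 0.04288 L, so [(CH3)3NH+] = 0.002148/0.04288 = 0.05008 M.
Ka((CH3)3NH+) = Kw/Kb = 1.0e-14 / 6.3 x 10^-5 = 1.59e-10.
[H^+] = sqrt(Ka x [(CH3)3NH+]) = sqrt(1.59e-10 x 0.05008) = 2.82e-6 M.
pH = -log(2.82e-6) = 5.55.

5.55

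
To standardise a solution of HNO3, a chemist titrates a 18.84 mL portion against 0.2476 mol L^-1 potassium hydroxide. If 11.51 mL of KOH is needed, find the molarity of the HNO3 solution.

n(KOH) delivered = 0.2476 x 0.01151 = 0.002850 mol.
For a 1:1 reaction, n(HNO3) = 0.002850 mol.
[HNO3] = 0.002850 mol / 0.01884 L = 0.151 M.

0.151 M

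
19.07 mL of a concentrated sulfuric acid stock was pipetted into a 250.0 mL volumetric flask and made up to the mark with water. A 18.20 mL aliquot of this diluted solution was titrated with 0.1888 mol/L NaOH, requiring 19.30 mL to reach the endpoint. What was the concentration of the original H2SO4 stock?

1.31 M

n(NaOH) = 0.1888 x 0.01930 = 0.003644 mol.
n(H2SO4) in the aliquot = 0.003644 x 1/2 = 0.001822 mol.
[diluted H2SO4] = 0.001822 / 0.01820 = 0.1001 M.
Dilution factor = 250.0/19.07 = 13.11, so [stock] = 0.1001 x 13.11 = 1.31 M.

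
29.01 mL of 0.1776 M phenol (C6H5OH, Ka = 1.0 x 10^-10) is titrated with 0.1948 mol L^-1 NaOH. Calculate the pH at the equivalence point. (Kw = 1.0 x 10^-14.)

n(C6H5OH) = 0.1776 x 0.02901 = 0.005152 mol; V(NaOH) at equivalence = 0.005152/0.1948 = 0.02645 L.
At equivalence all the acid is converted to C6H5O-; total volume = 0.02901 + 0.02645 = 0.05546 L, so [C6H5O-] = 0.005152/0.05546 = 0.09290 M.
Kb = Kw/Ka = 1.0e-14 / 1.0 x 10^-10 = 0.000100.
[OH^-] = sqrt(Kb x [C6H5O-]) = sqrt(0.000100 x 0.09290) = 0.00305 M.
pOH = 2.52, so pH = 14.00 - 2.52 = 11.48.

11.48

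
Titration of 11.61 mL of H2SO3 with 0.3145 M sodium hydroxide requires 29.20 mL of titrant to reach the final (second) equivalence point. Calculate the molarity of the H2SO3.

0.395 M

n(NaOH) = 0.3145 x 0.02920 = 0.009183 mol.
At the final (second) equivalence point, 2 mol OH^- react per mol H2SO3, so n(H2SO3) = 0.009183 / 2 = 0.004592 mol.
[H2SO3] = 0.004592 / 0.01161 L = 0.395 M.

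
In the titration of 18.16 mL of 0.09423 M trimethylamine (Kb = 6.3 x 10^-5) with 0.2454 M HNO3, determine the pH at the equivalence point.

n((CH3)3N) = 0.09423 x 0.01816 = 0.001711 mol; V(HNO3) at equivalence = 0.001711/0.2454 = 0.006973 L.
At equivalence the base is fully converted to (CH3)3NH+; total volume = 0.02513 L, so [(CH3)3NH+] = 0.001711/0.02513 = 0.06809 M.
Ka((CH3)3NH+) = Kw/Kb = 1.0e-14 / 6.3 x 10^-5 = 1.59e-10.
[H^+] = sqrt(Ka x [(CH3)3NH+]) = sqrt(1.59e-10 x 0.06809) = 3.29e-6 M.
pH = -log(3.29e-6) = 5.48.

5.48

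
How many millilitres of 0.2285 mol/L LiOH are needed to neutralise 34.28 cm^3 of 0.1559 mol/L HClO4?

23.4 mL

n(HClO4) = 0.1559 mol/L x 0.03428 L = 0.005344 mol.
At equivalence n(LiOH) = n(HClO4) = 0.005344 mol.
V(LiOH) = 0.005344 / 0.2285 = 0.02339 L = 23.4 mL.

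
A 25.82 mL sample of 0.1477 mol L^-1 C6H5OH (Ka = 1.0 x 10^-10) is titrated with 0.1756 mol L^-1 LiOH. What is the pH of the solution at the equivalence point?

11.45

n(C6H5OH) = 0.1477 x 0.02582 = 0.003814 mol; V(LiOH) at equivalence = 0.003814/0.1756 = 0.02172 L.
At equivalence all the acid is converted to C6H5O-; total volume = 0.02582 + 0.02172 = 0.04754 L, so [C6H5O-] = 0.003814/0.04754 = 0.08022 M.
Kb = Kw/Ka = 1.0e-14 / 1.0 x 10^-10 = 0.000100.
[OH^-] = sqrt(Kb x [C6H5O-]) = sqrt(0.000100 x 0.08022) = 0.00283 M.
pOH = 2.55, so pH = 14.00 - 2.55 = 11.45.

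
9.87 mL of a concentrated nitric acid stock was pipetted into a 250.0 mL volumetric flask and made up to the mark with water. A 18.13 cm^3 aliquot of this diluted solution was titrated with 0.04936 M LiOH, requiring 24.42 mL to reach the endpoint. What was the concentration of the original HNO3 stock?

1.68 M

n(LiOH) = 0.04936 x 0.02442 = 0.001205 mol.
n(HNO3) in the aliquot = 0.001205 mol.
[diluted HNO3] = 0.001205 / 0.01813 = 0.06648 M.
Dilution factor = 250.0/9.870 = 25.33, so [stock] = 0.06648 x 25.33 = 1.68 M.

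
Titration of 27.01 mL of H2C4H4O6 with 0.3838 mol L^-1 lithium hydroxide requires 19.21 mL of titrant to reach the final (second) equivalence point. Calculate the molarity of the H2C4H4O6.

n(LiOH) = 0.3838 x 0.01921 = 0.007373 mol.
At the final (second) equivalence point, 2 mol OH^- react per mol H2C4H4O6, so n(H2C4H4O6) = 0.007373 / 2 = 0.003686 mol.
[H2C4H4O6] = 0.003686 / 0.02701 L = 0.136 M.

0.136 M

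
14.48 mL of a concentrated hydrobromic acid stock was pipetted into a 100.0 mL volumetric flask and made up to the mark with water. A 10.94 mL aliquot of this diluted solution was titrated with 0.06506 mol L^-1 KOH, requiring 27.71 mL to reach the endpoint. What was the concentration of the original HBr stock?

1.14 M

n(KOH) = 0.06506 x 0.02771 = 0.001803 mol.
n(HBr) in the aliquot = 0.001803 mol.
[diluted HBr] = 0.001803 / 0.01094 = 0.1648 M.
Dilution factor = 100.0/14.48 = 6.906, so [stock] = 0.1648 x 6.906 = 1.14 M.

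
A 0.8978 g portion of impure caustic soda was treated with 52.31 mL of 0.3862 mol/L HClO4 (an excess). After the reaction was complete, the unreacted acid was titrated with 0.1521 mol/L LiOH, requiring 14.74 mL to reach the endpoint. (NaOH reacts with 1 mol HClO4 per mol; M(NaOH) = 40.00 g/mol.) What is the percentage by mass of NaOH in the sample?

Total n(HClO4) added = 0.3862 x 0.05231 = 0.02020 mol.
n(LiOH) used = 0.1521 x 0.01474 = 0.002242 mol, which equals the excess n(HClO4).
So n(HClO4) consumed by the sample = 0.02020 - 0.002242 = 0.01796 mol.
n(NaOH) = 0.01796 / 1 = 0.01796 mol.
mass NaOH = 0.01796 x 40.00 = 0.7184 g, so %NaOH = 0.7184/0.8978 x 100 = 80.0%.

80.0%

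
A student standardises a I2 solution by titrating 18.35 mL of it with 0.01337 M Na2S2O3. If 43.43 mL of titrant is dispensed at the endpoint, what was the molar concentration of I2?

n(Na2S2O3) = 0.01337 x 0.04343 = 0.0005807 mol.
From the balanced equation, 2 mol Na2S2O3 reacts with 1 mol I2, so n(I2) = 0.0005807 x 1/2 = 0.0002903 mol.
[I2] = 0.0002903 / 0.01835 L = 0.0158 M.

0.0158 M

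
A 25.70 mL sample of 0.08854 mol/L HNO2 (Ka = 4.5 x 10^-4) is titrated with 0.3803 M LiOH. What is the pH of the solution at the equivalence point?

8.10

n(HNO2) = 0.08854 x 0.02570 = 0.002275 mol; V(LiOH) at equivalence = 0.002275/0.3803 = 0.005983 L.
At equivalence all the acid is converted to NO2-; total volume = 0.02570 + 0.005983 = 0.03168 L, so [NO2-] = 0.002275/0.03168 = 0.07182 M.
Kb = Kw/Ka = 1.0e-14 / 4.5 x 10^-4 = 2.22e-11.
[OH^-] = sqrt(Kb x [NO2-]) = sqrt(2.22e-11 x 0.07182) = 1.26e-6 M.
pOH = 5.90, so pH = 14.00 - 5.90 = 8.10.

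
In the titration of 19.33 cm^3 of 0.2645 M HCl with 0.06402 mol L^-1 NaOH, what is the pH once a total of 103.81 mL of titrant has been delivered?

12.10

n(acid) = 0.2645 x 0.01933 = 0.005113 mol; n(NaOH) added = 0.06402 x 0.1038 = 0.006646 mol.
Base is in excess by 0.006646 - 0.005113 = 0.001533 mol in a total volume of 0.1231 L.
[OH^-] = 0.001533/0.1231 = 0.01245 M, so pOH = 1.90 and pH = 14.00 - 1.90 = 12.10.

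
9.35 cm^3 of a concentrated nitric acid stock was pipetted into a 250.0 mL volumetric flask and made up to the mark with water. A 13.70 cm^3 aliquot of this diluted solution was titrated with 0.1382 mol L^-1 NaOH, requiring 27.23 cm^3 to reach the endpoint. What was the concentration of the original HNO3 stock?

n(NaOH) = 0.1382 x 0.02723 = 0.003763 mol.
n(HNO3) in the aliquot = 0.003763 mol.
[diluted HNO3] = 0.003763 / 0.01370 = 0.2747 M.
Dilution factor = 250.0/9.350 = 26.74, so [stock] = 0.2747 x 26.74 = 7.34 M.

7.34 M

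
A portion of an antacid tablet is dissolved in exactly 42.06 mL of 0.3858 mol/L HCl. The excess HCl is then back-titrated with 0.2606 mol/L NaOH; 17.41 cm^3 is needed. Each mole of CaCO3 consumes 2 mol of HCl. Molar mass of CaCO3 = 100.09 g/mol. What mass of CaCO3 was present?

0.585 g

Total n(HCl) added = 0.3858 x 0.04206 = 0.01623 mol.
n(NaOH) used = 0.2606 x 0.01741 = 0.004537 mol, which equals the excess n(HCl).
So n(HCl) consumed by the sample = 0.01623 - 0.004537 = 0.01169 mol.
n(CaCO3) = 0.01169 / 2 = 0.005845 mol.
mass = 0.005845 mol x 100.09 g/mol = 0.585 g.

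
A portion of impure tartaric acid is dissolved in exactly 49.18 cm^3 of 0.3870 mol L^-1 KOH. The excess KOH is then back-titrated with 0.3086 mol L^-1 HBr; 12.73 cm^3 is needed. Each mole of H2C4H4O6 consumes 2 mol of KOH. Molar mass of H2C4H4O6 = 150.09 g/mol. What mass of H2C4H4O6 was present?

1.13 g

Total n(KOH) added = 0.3870 x 0.04918 = 0.01903 mol.
n(HBr) used = 0.3086 x 0.01273 = 0.003928 mol, which equals the excess n(KOH).
So n(KOH) consumed by the sample = 0.01903 - 0.003928 = 0.01510 mol.
n(H2C4H4O6) = 0.01510 / 2 = 0.007552 mol.
mass = 0.007552 mol x 150.09 g/mol = 1.13 g.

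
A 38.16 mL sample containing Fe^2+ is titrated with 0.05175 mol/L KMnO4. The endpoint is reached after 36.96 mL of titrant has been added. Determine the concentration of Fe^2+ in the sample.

n(KMnO4) = 0.05175 x 0.03696 = 0.001913 mol.
From the balanced equation, 1 mol KMnO4 reacts with 5 mol Fe^2+, so n(Fe^2+) = 0.001913 x 5/1 = 0.009563 mol.
[Fe^2+] = 0.009563 / 0.03816 L = 0.251 M.

0.251 M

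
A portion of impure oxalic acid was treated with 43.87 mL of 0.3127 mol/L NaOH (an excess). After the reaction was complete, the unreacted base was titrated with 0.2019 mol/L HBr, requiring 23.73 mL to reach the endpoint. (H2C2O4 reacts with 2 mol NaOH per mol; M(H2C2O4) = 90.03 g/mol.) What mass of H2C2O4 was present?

Total n(NaOH) added = 0.3127 x 0.04387 = 0.01372 mol.
n(HBr) used = 0.2019 x 0.02373 = 0.004791 mol, which equals the excess n(NaOH).
So n(NaOH) consumed by the sample = 0.01372 - 0.004791 = 0.008927 mol.
n(H2C2O4) = 0.008927 / 2 = 0.004464 mol.
mass = 0.004464 mol x 90.03 g/mol = 0.402 g.

0.402 g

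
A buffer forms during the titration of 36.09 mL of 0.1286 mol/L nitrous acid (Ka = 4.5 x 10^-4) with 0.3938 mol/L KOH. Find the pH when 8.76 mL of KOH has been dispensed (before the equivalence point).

3.81

Initial n(HNO2) = 0.1286 x 0.03609 = 0.004641 mol.
n(KOH) added = 0.3938 x 0.008760 = 0.003450 mol, converting that many moles of HNO2 to NO2-.
Remaining n(HNO2) = 0.001191 mol; n(NO2-) = 0.003450 mol.
By Henderson-Hasselbalch, pH = pKa + log([A^-]/[HA]) = 3.35 + log(0.003450/0.001191) = 3.35 + (+0.46) = 3.81.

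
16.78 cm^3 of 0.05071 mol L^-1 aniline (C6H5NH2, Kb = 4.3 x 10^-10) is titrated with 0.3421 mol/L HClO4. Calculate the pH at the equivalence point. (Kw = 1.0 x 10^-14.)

n(C6H5NH2) = 0.05071 x 0.01678 = 0.0008509 mol; V(HClO4) at equivalence = 0.0008509/0.3421 = 0.002487 L.
At equivalence the base is fully converted to C6H5NH3+; total volume = 0.01927 L, so [C6H5NH3+] = 0.0008509/0.01927 = 0.04416 M.
Ka(C6H5NH3+) = Kw/Kb = 1.0e-14 / 4.3 x 10^-10 = 2.33e-5.
[H^+] = sqrt(Ka x [C6H5NH3+]) = sqrt(2.33e-5 x 0.04416) = 0.00101 M.
pH = -log(0.00101) = 2.99.

2.99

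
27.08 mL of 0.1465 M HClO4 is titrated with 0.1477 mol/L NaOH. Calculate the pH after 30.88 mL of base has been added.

n(acid) = 0.1465 x 0.02708 = 0.003967 mol; n(NaOH) added = 0.1477 x 0.03088 = 0.004561 mol.
Base is in excess by 0.004561 - 0.003967 = 0.0005938 mol in a total volume of 0.05796 L.
[OH^-] = 0.0005938/0.05796 = 0.01024 M, so pOH = 1.99 and pH = 14.00 - 1.99 = 12.01.

12.01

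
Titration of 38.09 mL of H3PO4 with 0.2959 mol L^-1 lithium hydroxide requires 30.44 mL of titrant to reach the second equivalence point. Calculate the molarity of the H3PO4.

n(LiOH) = 0.2959 x 0.03044 = 0.009007 mol.
At the second equivalence point, 2 mol OH^- react per mol H3PO4, so n(H3PO4) = 0.009007 / 2 = 0.004504 mol.
[H3PO4] = 0.004504 / 0.03809 L = 0.118 M.

0.118 M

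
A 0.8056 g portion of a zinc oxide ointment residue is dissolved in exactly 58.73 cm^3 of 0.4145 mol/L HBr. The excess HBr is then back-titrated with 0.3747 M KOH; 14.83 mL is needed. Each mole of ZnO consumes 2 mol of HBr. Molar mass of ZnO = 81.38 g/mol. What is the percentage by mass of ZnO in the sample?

Total n(HBr) added = 0.4145 x 0.05873 = 0.02434 mol.
n(KOH) used = 0.3747 x 0.01483 = 0.005557 mol, which equals the excess n(HBr).
So n(HBr) consumed by the sample = 0.02434 - 0.005557 = 0.01879 mol.
n(ZnO) = 0.01879 / 2 = 0.009393 mol.
mass ZnO = 0.009393 x 81.38 = 0.7644 g, so %ZnO = 0.7644/0.8056 x 100 = 94.9%.

94.9%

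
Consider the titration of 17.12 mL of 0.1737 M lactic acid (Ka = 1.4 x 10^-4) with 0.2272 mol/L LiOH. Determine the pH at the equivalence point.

n(HC3H5O3) = 0.1737 x 0.01712 = 0.002974 mol; V(LiOH) at equivalence = 0.002974/0.2272 = 0.01309 L.
At equivalence all the acid is converted to C3H5O3-; total volume = 0.01712 + 0.01309 = 0.03021 L, so [C3H5O3-] = 0.002974/0.03021 = 0.09844 M.
Kb = Kw/Ka = 1.0e-14 / 1.4 x 10^-4 = 7.14e-11.
[OH^-] = sqrt(Kb x [C3H5O3-]) = sqrt(7.14e-11 x 0.09844) = 2.65e-6 M.
pOH = 5.58, so pH = 14.00 - 5.58 = 8.42.

8.42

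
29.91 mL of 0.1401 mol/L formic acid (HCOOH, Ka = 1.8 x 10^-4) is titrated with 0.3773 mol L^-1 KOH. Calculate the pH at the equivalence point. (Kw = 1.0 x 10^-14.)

n(HCOOH) = 0.1401 x 0.02991 = 0.004190 mol; V(KOH) at equivalence = 0.004190/0.3773 = 0.01111 L.
At equivalence all the acid is converted to HCOO-; total volume = 0.02991 + 0.01111 = 0.04102 L, so [HCOO-] = 0.004190/0.04102 = 0.1022 M.
Kb = Kw/Ka = 1.0e-14 / 1.8 x 10^-4 = 5.56e-11.
[OH^-] = sqrt(Kb x [HCOO-]) = sqrt(5.56e-11 x 0.1022) = 2.38e-6 M.
pOH = 5.62, so pH = 14.00 - 5.62 = 8.38.

8.38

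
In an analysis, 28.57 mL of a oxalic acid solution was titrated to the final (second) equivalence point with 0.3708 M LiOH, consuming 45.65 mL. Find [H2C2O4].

0.296 M

n(LiOH) = 0.3708 x 0.04565 = 0.01693 mol.
At the final (second) equivalence point, 2 mol OH^- react per mol H2C2O4, so n(H2C2O4) = 0.01693 / 2 = 0.008464 mol.
[H2C2O4] = 0.008464 / 0.02857 L = 0.296 M.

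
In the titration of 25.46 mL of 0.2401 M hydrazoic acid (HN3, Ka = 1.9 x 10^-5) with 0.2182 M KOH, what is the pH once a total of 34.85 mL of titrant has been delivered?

12.39

n(acid) = 0.2401 x 0.02546 = 0.006113 mol; n(KOH) added = 0.2182 x 0.03485 = 0.007604 mol.
Base is in excess by 0.007604 - 0.006113 = 0.001491 mol in a total volume of 0.06031 L.
[OH^-] = 0.001491/0.06031 = 0.02473 M, so pOH = 1.61 and pH = 14.00 - 1.61 = 12.39.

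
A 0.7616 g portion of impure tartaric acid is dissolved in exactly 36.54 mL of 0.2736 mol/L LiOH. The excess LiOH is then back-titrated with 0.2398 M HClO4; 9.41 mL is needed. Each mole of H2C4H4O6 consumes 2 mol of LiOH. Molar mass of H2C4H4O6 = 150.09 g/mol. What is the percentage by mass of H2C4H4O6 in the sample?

Total n(LiOH) added = 0.2736 x 0.03654 = 0.009997 mol.
n(HClO4) used = 0.2398 x 0.009410 = 0.002257 mol, which equals the excess n(LiOH).
So n(LiOH) consumed by the sample = 0.009997 - 0.002257 = 0.007741 mol.
n(H2C4H4O6) = 0.007741 / 2 = 0.003870 mol.
mass H2C4H4O6 = 0.003870 x 150.09 = 0.5809 g, so %H2C4H4O6 = 0.5809/0.7616 x 100 = 76.3%.

76.3%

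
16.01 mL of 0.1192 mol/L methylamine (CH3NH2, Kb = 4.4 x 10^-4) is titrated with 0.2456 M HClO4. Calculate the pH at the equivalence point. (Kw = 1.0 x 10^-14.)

5.87

n(CH3NH2) = 0.1192 x 0.01601 = 0.001908 mol; V(HClO4) at equivalence = 0.001908/0.2456 = 0.007770 L.
At equivalence the base is fully converted to CH3NH3+; total volume = 0.02378 L, so [CH3NH3+] = 0.001908/0.02378 = 0.08025 M.
Ka(CH3NH3+) = Kw/Kb = 1.0e-14 / 4.4 x 10^-4 = 2.27e-11.
[H^+] = sqrt(Ka x [CH3NH3+]) = sqrt(2.27e-11 x 0.08025) = 1.35e-6 M.
pH = -log(1.35e-6) = 5.87.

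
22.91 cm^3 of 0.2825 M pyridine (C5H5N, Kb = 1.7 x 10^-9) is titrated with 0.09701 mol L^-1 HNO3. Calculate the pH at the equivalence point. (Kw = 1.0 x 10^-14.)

3.19

n(C5H5N) = 0.2825 x 0.02291 = 0.006472 mol; V(HNO3) at equivalence = 0.006472/0.09701 = 0.06672 L.
At equivalence the base is fully converted to C5H5NH+; total volume = 0.08963 L, so [C5H5NH+] = 0.006472/0.08963 = 0.07221 M.
Ka(C5H5NH+) = Kw/Kb = 1.0e-14 / 1.7 x 10^-9 = 5.88e-6.
[H^+] = sqrt(Ka x [C5H5NH+]) = sqrt(5.88e-6 x 0.07221) = 0.000652 M.
pH = -log(0.000652) = 3.19.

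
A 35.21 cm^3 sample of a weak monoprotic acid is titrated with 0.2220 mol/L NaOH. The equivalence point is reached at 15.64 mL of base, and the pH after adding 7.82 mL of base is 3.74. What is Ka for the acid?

1.8 x 10^-4

7.82 mL is half of the equivalence volume, so this is the half-equivalence point where [HA] = [A^-].
At half-equivalence pH = pKa, so pKa = 3.74.
Ka = 10^(-3.74) = 1.8 x 10^-4.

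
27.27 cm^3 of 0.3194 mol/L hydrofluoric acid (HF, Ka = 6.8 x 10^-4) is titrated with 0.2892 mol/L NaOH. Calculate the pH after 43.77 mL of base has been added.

n(acid) = 0.3194 x 0.02727 = 0.008710 mol; n(NaOH) added = 0.2892 x 0.04377 = 0.01266 mol.
Base is in excess by 0.01266 - 0.008710 = 0.003948 mol in a total volume of 0.07104 L.
[OH^-] = 0.003948/0.07104 = 0.05558 M, so pOH = 1.26 and pH = 14.00 - 1.26 = 12.74.

12.74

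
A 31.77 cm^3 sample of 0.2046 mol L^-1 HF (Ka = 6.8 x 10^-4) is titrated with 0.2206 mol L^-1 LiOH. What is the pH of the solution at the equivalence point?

n(HF) = 0.2046 x 0.03177 = 0.006500 mol; V(LiOH) at equivalence = 0.006500/0.2206 = 0.02947 L.
At equivalence all the acid is converted to F-; total volume = 0.03177 + 0.02947 = 0.06124 L, so [F-] = 0.006500/0.06124 = 0.1061 M.
Kb = Kw/Ka = 1.0e-14 / 6.8 x 10^-4 = 1.47e-11.
[OH^-] = sqrt(Kb x [F-]) = sqrt(1.47e-11 x 0.1061) = 1.25e-6 M.
pOH = 5.90, so pH = 14.00 - 5.90 = 8.10.

8.10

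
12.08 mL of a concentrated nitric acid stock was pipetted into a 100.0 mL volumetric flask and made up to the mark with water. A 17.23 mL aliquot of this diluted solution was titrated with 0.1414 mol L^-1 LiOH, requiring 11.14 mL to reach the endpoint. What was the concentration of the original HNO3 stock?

0.757 M

n(LiOH) = 0.1414 x 0.01114 = 0.001575 mol.
n(HNO3) in the aliquot = 0.001575 mol.
[diluted HNO3] = 0.001575 / 0.01723 = 0.09142 M.
Dilution factor = 100.0/12.08 = 8.278, so [stock] = 0.09142 x 8.278 = 0.757 M.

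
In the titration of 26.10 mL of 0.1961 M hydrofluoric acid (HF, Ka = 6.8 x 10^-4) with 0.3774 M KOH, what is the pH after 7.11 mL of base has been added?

Initial n(HF) = 0.1961 x 0.02610 = 0.005118 mol.
n(KOH) added = 0.3774 x 0.007110 = 0.002683 mol, converting that many moles of HF to F-.
Remaining n(HF) = 0.002435 mol; n(F-) = 0.002683 mol.
By Henderson-Hasselbalch, pH = pKa + log([A^-]/[HA]) = 3.17 + log(0.002683/0.002435) = 3.17 + (+0.04) = 3.21.

3.21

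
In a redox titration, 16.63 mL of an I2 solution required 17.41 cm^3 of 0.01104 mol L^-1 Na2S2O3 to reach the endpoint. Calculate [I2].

0.00578 M

n(Na2S2O3) = 0.01104 x 0.01741 = 0.0001922 mol.
From the balanced equation, 2 mol Na2S2O3 reacts with 1 mol I2, so n(I2) = 0.0001922 x 1/2 = 9.610e-5 mol.
[I2] = 9.610e-5 / 0.01663 L = 0.00578 M.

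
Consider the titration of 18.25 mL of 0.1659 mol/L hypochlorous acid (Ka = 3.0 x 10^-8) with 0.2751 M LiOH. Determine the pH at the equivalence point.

n(HClO) = 0.1659 x 0.01825 = 0.003028 mol; V(LiOH) at equivalence = 0.003028/0.2751 = 0.01101 L.
At equivalence all the acid is converted to ClO-; total volume = 0.01825 + 0.01101 = 0.02926 L, so [ClO-] = 0.003028/0.02926 = 0.1035 M.
Kb = Kw/Ka = 1.0e-14 / 3.0 x 10^-8 = 3.33e-7.
[OH^-] = sqrt(Kb x [ClO-]) = sqrt(3.33e-7 x 0.1035) = 0.000186 M.
pOH = 3.73, so pH = 14.00 - 3.73 = 10.27.

10.27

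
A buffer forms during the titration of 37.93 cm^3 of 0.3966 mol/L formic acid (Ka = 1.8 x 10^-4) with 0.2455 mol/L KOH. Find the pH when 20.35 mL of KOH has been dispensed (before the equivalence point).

Initial n(HCOOH) = 0.3966 x 0.03793 = 0.01504 mol.
n(KOH) added = 0.2455 x 0.02035 = 0.004996 mol, converting that many moles of HCOOH to HCOO-.
Remaining n(HCOOH) = 0.01005 mol; n(HCOO-) = 0.004996 mol.
By Henderson-Hasselbalch, pH = pKa + log([A^-]/[HA]) = 3.74 + log(0.004996/0.01005) = 3.74 + (-0.30) = 3.44.

3.44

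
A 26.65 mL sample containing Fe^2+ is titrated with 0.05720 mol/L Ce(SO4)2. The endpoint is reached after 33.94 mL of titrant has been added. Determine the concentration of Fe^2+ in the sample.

n(Ce(SO4)2) = 0.05720 x 0.03394 = 0.001941 mol.
From the balanced equation, 1 mol Ce(SO4)2 reacts with 1 mol Fe^2+, so n(Fe^2+) = 0.001941 x 1/1 = 0.001941 mol.
[Fe^2+] = 0.001941 / 0.02665 L = 0.0728 M.

0.0728 M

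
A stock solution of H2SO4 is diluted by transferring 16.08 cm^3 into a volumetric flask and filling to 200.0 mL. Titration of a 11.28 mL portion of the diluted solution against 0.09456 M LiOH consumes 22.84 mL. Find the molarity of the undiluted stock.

n(LiOH) = 0.09456 x 0.02284 = 0.002160 mol.
n(H2SO4) in the aliquot = 0.002160 x 1/2 = 0.001080 mol.
[diluted H2SO4] = 0.001080 / 0.01128 = 0.09573 M.
Dilution factor = 200.0/16.08 = 12.44, so [stock] = 0.09573 x 12.44 = 1.19 M.

1.19 M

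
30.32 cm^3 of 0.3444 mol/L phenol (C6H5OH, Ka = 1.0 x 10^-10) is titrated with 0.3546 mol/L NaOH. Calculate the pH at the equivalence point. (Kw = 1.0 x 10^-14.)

11.62

n(C6H5OH) = 0.3444 x 0.03032 = 0.01044 mol; V(NaOH) at equivalence = 0.01044/0.3546 = 0.02945 L.
At equivalence all the acid is converted to C6H5O-; total volume = 0.03032 + 0.02945 = 0.05977 L, so [C6H5O-] = 0.01044/0.05977 = 0.1747 M.
Kb = Kw/Ka = 1.0e-14 / 1.0 x 10^-10 = 0.000100.
[OH^-] = sqrt(Kb x [C6H5O-]) = sqrt(0.000100 x 0.1747) = 0.00418 M.
pOH = 2.38, so pH = 14.00 - 2.38 = 11.62.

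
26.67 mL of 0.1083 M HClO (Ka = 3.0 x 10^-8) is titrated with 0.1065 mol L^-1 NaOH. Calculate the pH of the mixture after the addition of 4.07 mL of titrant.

6.77

Initial n(HClO) = 0.1083 x 0.02667 = 0.002888 mol.
n(NaOH) added = 0.1065 x 0.004070 = 0.0004335 mol, converting that many moles of HClO to ClO-.
Remaining n(HClO) = 0.002455 mol; n(ClO-) = 0.0004335 mol.
By Henderson-Hasselbalch, pH = pKa + log([A^-]/[HA]) = 7.52 + log(0.0004335/0.002455) = 7.52 + (-0.75) = 6.77.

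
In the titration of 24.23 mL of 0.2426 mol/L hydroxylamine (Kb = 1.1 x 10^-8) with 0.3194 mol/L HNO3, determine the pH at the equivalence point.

3.45

n(NH2OH) = 0.2426 x 0.02423 = 0.005878 mol; V(HNO3) at equivalence = 0.005878/0.3194 = 0.01840 L.
At equivalence the base is fully converted to NH3OH+; total volume = 0.04263 L, so [NH3OH+] = 0.005878/0.04263 = 0.1379 M.
Ka(NH3OH+) = Kw/Kb = 1.0e-14 / 1.1 x 10^-8 = 9.09e-7.
[H^+] = sqrt(Ka x [NH3OH+]) = sqrt(9.09e-7 x 0.1379) = 0.000354 M.
pH = -log(0.000354) = 3.45.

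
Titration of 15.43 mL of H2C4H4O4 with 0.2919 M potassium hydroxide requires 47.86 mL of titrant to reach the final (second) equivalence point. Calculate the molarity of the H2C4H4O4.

n(KOH) = 0.2919 x 0.04786 = 0.01397 mol.
At the final (second) equivalence point, 2 mol OH^- react per mol H2C4H4O4, so n(H2C4H4O4) = 0.01397 / 2 = 0.006985 mol.
[H2C4H4O4] = 0.006985 / 0.01543 L = 0.453 M.

0.453 M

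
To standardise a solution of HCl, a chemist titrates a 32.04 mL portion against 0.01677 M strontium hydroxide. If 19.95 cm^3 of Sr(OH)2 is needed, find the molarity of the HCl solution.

0.0209 M

n(Sr(OH)2) delivered = 0.01677 x 0.01995 = 0.0003346 mol.
The reaction is 2 HCl + 1 Sr(OH)2, so n(HCl) = 0.0003346 x 2/1 = 0.0006691 mol.
[HCl] = 0.0006691 mol / 0.03204 L = 0.0209 M.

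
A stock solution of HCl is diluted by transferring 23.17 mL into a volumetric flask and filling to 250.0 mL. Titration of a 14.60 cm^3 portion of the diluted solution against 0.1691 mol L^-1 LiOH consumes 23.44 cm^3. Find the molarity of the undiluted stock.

2.93 M

n(LiOH) = 0.1691 x 0.02344 = 0.003964 mol.
n(HCl) in the aliquot = 0.003964 mol.
[diluted HCl] = 0.003964 / 0.01460 = 0.2715 M.
Dilution factor = 250.0/23.17 = 10.79, so [stock] = 0.2715 x 10.79 = 2.93 M.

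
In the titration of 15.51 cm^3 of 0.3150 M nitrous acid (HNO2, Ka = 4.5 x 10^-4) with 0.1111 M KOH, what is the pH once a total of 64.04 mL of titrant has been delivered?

n(acid) = 0.3150 x 0.01551 = 0.004886 mol; n(KOH) added = 0.1111 x 0.06404 = 0.007115 mol.
Base is in excess by 0.007115 - 0.004886 = 0.002229 mol in a total volume of 0.07955 L.
[OH^-] = 0.002229/0.07955 = 0.02802 M, so pOH = 1.55 and pH = 14.00 - 1.55 = 12.45.

12.45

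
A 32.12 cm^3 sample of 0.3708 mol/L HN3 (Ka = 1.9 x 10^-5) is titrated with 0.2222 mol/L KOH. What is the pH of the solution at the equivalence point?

n(HN3) = 0.3708 x 0.03212 = 0.01191 mol; V(KOH) at equivalence = 0.01191/0.2222 = 0.05360 L.
At equivalence all the acid is converted to N3-; total volume = 0.03212 + 0.05360 = 0.08572 L, so [N3-] = 0.01191/0.08572 = 0.1389 M.
Kb = Kw/Ka = 1.0e-14 / 1.9 x 10^-5 = 5.26e-10.
[OH^-] = sqrt(Kb x [N3-]) = sqrt(5.26e-10 x 0.1389) = 8.55e-6 M.
pOH = 5.07, so pH = 14.00 - 5.07 = 8.93.

8.93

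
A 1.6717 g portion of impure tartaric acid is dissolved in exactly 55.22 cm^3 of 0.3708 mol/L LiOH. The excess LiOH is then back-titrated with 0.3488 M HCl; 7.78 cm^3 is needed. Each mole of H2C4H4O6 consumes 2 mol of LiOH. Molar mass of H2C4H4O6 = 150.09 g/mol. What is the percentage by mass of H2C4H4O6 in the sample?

79.7%

Total n(LiOH) added = 0.3708 x 0.05522 = 0.02048 mol.
n(HCl) used = 0.3488 x 0.007780 = 0.002714 mol, which equals the excess n(LiOH).
So n(LiOH) consumed by the sample = 0.02048 - 0.002714 = 0.01776 mol.
n(H2C4H4O6) = 0.01776 / 2 = 0.008881 mol.
mass H2C4H4O6 = 0.008881 x 150.09 = 1.333 g, so %H2C4H4O6 = 1.333/1.6717 x 100 = 79.7%.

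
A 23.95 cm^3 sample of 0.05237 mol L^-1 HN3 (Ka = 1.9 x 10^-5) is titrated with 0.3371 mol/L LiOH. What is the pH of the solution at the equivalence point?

n(HN3) = 0.05237 x 0.02395 = 0.001254 mol; V(LiOH) at equivalence = 0.001254/0.3371 = 0.003721 L.
At equivalence all the acid is converted to N3-; total volume = 0.02395 + 0.003721 = 0.02767 L, so [N3-] = 0.001254/0.02767 = 0.04533 M.
Kb = Kw/Ka = 1.0e-14 / 1.9 x 10^-5 = 5.26e-10.
[OH^-] = sqrt(Kb x [N3-]) = sqrt(5.26e-10 x 0.04533) = 4.88e-6 M.
pOH = 5.31, so pH = 14.00 - 5.31 = 8.69.

8.69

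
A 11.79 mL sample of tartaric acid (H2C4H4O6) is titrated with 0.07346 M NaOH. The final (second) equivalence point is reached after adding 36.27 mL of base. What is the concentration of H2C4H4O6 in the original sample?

n(NaOH) = 0.07346 x 0.03627 = 0.002664 mol.
At the final (second) equivalence point, 2 mol OH^- react per mol H2C4H4O6, so n(H2C4H4O6) = 0.002664 / 2 = 0.001332 mol.
[H2C4H4O6] = 0.001332 / 0.01179 L = 0.113 M.

0.113 M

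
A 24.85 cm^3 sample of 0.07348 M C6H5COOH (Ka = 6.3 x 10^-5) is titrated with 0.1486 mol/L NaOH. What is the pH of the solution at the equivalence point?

n(C6H5COOH) = 0.07348 x 0.02485 = 0.001826 mol; V(NaOH) at equivalence = 0.001826/0.1486 = 0.01229 L.
At equivalence all the acid is converted to C6H5COO-; total volume = 0.02485 + 0.01229 = 0.03714 L, so [C6H5COO-] = 0.001826/0.03714 = 0.04917 M.
Kb = Kw/Ka = 1.0e-14 / 6.3 x 10^-5 = 1.59e-10.
[OH^-] = sqrt(Kb x [C6H5COO-]) = sqrt(1.59e-10 x 0.04917) = 2.79e-6 M.
pOH = 5.55, so pH = 14.00 - 5.55 = 8.45.

8.45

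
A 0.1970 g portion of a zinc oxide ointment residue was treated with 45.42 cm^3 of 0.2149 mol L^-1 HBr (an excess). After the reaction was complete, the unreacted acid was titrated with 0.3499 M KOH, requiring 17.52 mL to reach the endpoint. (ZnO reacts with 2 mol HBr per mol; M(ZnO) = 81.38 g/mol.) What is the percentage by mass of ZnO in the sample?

75.0%

Total n(HBr) added = 0.2149 x 0.04542 = 0.009761 mol.
n(KOH) used = 0.3499 x 0.01752 = 0.006130 mol, which equals the excess n(HBr).
So n(HBr) consumed by the sample = 0.009761 - 0.006130 = 0.003631 mol.
n(ZnO) = 0.003631 / 2 = 0.001815 mol.
mass ZnO = 0.001815 x 81.38 = 0.1477 g, so %ZnO = 0.1477/0.1970 x 100 = 75.0%.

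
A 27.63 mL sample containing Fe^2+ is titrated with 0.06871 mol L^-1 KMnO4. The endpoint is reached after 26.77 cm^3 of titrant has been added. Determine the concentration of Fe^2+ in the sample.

0.333 M

n(KMnO4) = 0.06871 x 0.02677 = 0.001839 mol.
From the balanced equation, 1 mol KMnO4 reacts with 5 mol Fe^2+, so n(Fe^2+) = 0.001839 x 5/1 = 0.009197 mol.
[Fe^2+] = 0.009197 / 0.02763 L = 0.333 M.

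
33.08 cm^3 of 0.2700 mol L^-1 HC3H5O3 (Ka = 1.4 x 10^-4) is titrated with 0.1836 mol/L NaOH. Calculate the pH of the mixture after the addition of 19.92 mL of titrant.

3.69

Initial n(HC3H5O3) = 0.2700 x 0.03308 = 0.008932 mol.
n(NaOH) added = 0.1836 x 0.01992 = 0.003657 mol, converting that many moles of HC3H5O3 to C3H5O3-.
Remaining n(HC3H5O3) = 0.005274 mol; n(C3H5O3-) = 0.003657 mol.
By Henderson-Hasselbalch, pH = pKa + log([A^-]/[HA]) = 3.85 + log(0.003657/0.005274) = 3.85 + (-0.16) = 3.69.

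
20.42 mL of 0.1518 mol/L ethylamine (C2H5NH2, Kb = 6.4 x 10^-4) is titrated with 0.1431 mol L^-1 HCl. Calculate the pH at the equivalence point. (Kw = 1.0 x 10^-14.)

5.97

n(C2H5NH2) = 0.1518 x 0.02042 = 0.003100 mol; V(HCl) at equivalence = 0.003100/0.1431 = 0.02166 L.
At equivalence the base is fully converted to C2H5NH3+; total volume = 0.04208 L, so [C2H5NH3+] = 0.003100/0.04208 = 0.07366 M.
Ka(C2H5NH3+) = Kw/Kb = 1.0e-14 / 6.4 x 10^-4 = 1.56e-11.
[H^+] = sqrt(Ka x [C2H5NH3+]) = sqrt(1.56e-11 x 0.07366) = 1.07e-6 M.
pH = -log(1.07e-6) = 5.97.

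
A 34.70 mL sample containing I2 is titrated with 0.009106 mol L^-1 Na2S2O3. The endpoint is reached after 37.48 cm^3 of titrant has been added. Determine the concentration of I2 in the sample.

0.00492 M

n(Na2S2O3) = 0.009106 x 0.03748 = 0.0003413 mol.
From the balanced equation, 2 mol Na2S2O3 reacts with 1 mol I2, so n(I2) = 0.0003413 x 1/2 = 0.0001706 mol.
[I2] = 0.0001706 / 0.03470 L = 0.00492 M.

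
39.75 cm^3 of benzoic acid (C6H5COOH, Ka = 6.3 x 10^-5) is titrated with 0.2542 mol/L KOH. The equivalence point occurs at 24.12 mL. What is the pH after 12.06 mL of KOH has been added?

12.06 mL is exactly half the equivalence volume (24.12/2), i.e. the half-equivalence point.
There, n(HA) = n(A^-), so pH = pKa = -log(6.3 x 10^-5) = 4.20.

4.20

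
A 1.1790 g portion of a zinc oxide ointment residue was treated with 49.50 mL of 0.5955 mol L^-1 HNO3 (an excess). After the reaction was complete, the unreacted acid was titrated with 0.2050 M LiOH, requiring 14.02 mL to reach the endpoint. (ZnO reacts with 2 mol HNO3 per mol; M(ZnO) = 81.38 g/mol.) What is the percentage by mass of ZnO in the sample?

91.8%

Total n(HNO3) added = 0.5955 x 0.04950 = 0.02948 mol.
n(LiOH) used = 0.2050 x 0.01402 = 0.002874 mol, which equals the excess n(HNO3).
So n(HNO3) consumed by the sample = 0.02948 - 0.002874 = 0.02660 mol.
n(ZnO) = 0.02660 / 2 = 0.01330 mol.
mass ZnO = 0.01330 x 81.38 = 1.082 g, so %ZnO = 1.082/1.1790 x 100 = 91.8%.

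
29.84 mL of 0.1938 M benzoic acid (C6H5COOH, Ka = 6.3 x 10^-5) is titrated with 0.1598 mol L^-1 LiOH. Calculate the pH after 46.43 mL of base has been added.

n(acid) = 0.1938 x 0.02984 = 0.005783 mol; n(LiOH) added = 0.1598 x 0.04643 = 0.007420 mol.
Base is in excess by 0.007420 - 0.005783 = 0.001637 mol in a total volume of 0.07627 L.
[OH^-] = 0.001637/0.07627 = 0.02146 M, so pOH = 1.67 and pH = 14.00 - 1.67 = 12.33.

12.33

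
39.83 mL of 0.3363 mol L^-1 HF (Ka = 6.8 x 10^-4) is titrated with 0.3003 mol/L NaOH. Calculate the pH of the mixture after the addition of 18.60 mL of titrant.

3.02

Initial n(HF) = 0.3363 x 0.03983 = 0.01339 mol.
n(NaOH) added = 0.3003 x 0.01860 = 0.005586 mol, converting that many moles of HF to F-.
Remaining n(HF) = 0.007809 mol; n(F-) = 0.005586 mol.
By Henderson-Hasselbalch, pH = pKa + log([A^-]/[HA]) = 3.17 + log(0.005586/0.007809) = 3.17 + (-0.15) = 3.02.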